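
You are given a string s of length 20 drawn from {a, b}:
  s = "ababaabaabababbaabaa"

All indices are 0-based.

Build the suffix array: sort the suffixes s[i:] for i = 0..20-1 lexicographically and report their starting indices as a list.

[19, 18, 15, 4, 7, 16, 2, 5, 0, 8, 10, 12, 17, 14, 3, 6, 1, 9, 11, 13]

rank | idx | suffix
   0 |  19 | a
   1 |  18 | aa
   2 |  15 | aabaa
   3 |   4 | aabaabababbaabaa
   4 |   7 | aabababbaabaa
   5 |  16 | abaa
   6 |   2 | abaabaabababbaabaa
   7 |   5 | abaabababbaabaa
   8 |   0 | ababaabaabababbaabaa
   9 |   8 | abababbaabaa
  10 |  10 | ababbaabaa
  11 |  12 | abbaabaa
  12 |  17 | baa
  13 |  14 | baabaa
  14 |   3 | baabaabababbaabaa
  15 |   6 | baabababbaabaa
  16 |   1 | babaabaabababbaabaa
  17 |   9 | bababbaabaa
  18 |  11 | babbaabaa
  19 |  13 | bbaabaa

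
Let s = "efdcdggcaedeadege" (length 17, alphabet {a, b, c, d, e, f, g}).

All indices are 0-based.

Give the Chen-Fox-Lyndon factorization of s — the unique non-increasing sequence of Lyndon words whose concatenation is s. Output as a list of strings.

["ef", "d", "cdgg", "c", "aede", "adege"]

emit factor 1: 'ef' (i=0, period=2)
emit factor 2: 'd' (i=2, period=1)
emit factor 3: 'cdgg' (i=3, period=4)
emit factor 4: 'c' (i=7, period=1)
emit factor 5: 'aede' (i=8, period=4)
emit factor 6: 'adege' (i=12, period=5)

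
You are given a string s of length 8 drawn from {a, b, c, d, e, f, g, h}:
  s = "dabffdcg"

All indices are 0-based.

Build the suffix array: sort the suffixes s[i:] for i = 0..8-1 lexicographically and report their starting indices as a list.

rank | idx | suffix
   0 |   1 | abffdcg
   1 |   2 | bffdcg
   2 |   6 | cg
   3 |   0 | dabffdcg
   4 |   5 | dcg
   5 |   4 | fdcg
   6 |   3 | ffdcg
   7 |   7 | g

[1, 2, 6, 0, 5, 4, 3, 7]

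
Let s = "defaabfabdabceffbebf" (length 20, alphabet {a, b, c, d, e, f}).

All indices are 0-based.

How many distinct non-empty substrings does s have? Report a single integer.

rank | idx | suffix
   0 |   3 | aabfabdabceffbebf
   1 |  10 | abceffbebf
   2 |   7 | abdabceffbebf
   3 |   4 | abfabdabceffbebf
   4 |  11 | bceffbebf
   5 |   8 | bdabceffbebf
   6 |  16 | bebf
   7 |  18 | bf
   8 |   5 | bfabdabceffbebf
   9 |  12 | ceffbebf
  10 |   9 | dabceffbebf
  11 |   0 | defaabfabdabceffbebf
  12 |  17 | ebf
  13 |   1 | efaabfabdabceffbebf
  14 |  13 | effbebf
  15 |  19 | f
  16 |   2 | faabfabdabceffbebf
  17 |   6 | fabdabceffbebf
  18 |  15 | fbebf
  19 |  14 | ffbebf

SA = [3, 10, 7, 4, 11, 8, 16, 18, 5, 12, 9, 0, 17, 1, 13, 19, 2, 6, 15, 14]
[i] adj suffixes → lcp
  [1] 3/10 → 1 ('a')
  [2] 10/7 → 2 ('ab')
  [3] 7/4 → 2 ('ab')
  [4] 4/11 → 0 ('')
  [5] 11/8 → 1 ('b')
  [6] 8/16 → 1 ('b')
  [7] 16/18 → 1 ('b')
  [8] 18/5 → 2 ('bf')
  [9] 5/12 → 0 ('')
  [10] 12/9 → 0 ('')
  [11] 9/0 → 1 ('d')
  [12] 0/17 → 0 ('')
  [13] 17/1 → 1 ('e')
  [14] 1/13 → 2 ('ef')
  [15] 13/19 → 0 ('')
  [16] 19/2 → 1 ('f')
  [17] 2/6 → 2 ('fa')
  [18] 6/15 → 1 ('f')
  [19] 15/14 → 1 ('f')

n(n+1)/2 = 20·21/2 = 210
Σ LCP = 0 + 1 + 2 + 2 + 0 + 1 + 1 + 1 + 2 + 0 + 0 + 1 + 0 + 1 + 2 + 0 + 1 + 2 + 1 + 1 = 19
distinct = 210 − 19 = 191

191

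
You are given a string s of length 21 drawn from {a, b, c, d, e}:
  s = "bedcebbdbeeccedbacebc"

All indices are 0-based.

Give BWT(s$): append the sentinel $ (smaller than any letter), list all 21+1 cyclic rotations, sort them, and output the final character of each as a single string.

rank  rotation                last
    0  $bedcebbdbeeccedbacebc  c
    1  acebc$bedcebbdbeeccedb  b
    2  bacebc$bedcebbdbeecced  d
    3  bbdbeeccedbacebc$bedce  e
    4  bc$bedcebbdbeeccedbace  e
    5  bdbeeccedbacebc$bedceb  b
    6  bedcebbdbeeccedbacebc$  $
    7  beeccedbacebc$bedcebbd  d
    8  c$bedcebbdbeeccedbaceb  b
    9  ccedbacebc$bedcebbdbee  e
   10  cebbdbeeccedbacebc$bed  d
   11  cebc$bedcebbdbeeccedba  a
   12  cedbacebc$bedcebbdbeec  c
   13  dbacebc$bedcebbdbeecce  e
   14  dbeeccedbacebc$bedcebb  b
   15  dcebbdbeeccedbacebc$be  e
   16  ebbdbeeccedbacebc$bedc  c
   17  ebc$bedcebbdbeeccedbac  c
   18  eccedbacebc$bedcebbdbe  e
   19  edbacebc$bedcebbdbeecc  c
   20  edcebbdbeeccedbacebc$b  b
   21  eeccedbacebc$bedcebbdb  b

cbdeeb$dbedacebeccecbb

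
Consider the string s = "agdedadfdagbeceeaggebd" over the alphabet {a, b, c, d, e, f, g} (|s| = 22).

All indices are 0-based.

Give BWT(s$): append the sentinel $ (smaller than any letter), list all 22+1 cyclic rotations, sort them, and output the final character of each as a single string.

rank  rotation                 last
    0  $agdedadfdagbeceeaggebd  d
    1  adfdagbeceeaggebd$agded  d
    2  agbeceeaggebd$agdedadfd  d
    3  agdedadfdagbeceeaggebd$  $
    4  aggebd$agdedadfdagbecee  e
    5  bd$agdedadfdagbeceeagge  e
    6  beceeaggebd$agdedadfdag  g
    7  ceeaggebd$agdedadfdagbe  e
    8  d$agdedadfdagbeceeaggeb  b
    9  dadfdagbeceeaggebd$agde  e
   10  dagbeceeaggebd$agdedadf  f
   11  dedadfdagbeceeaggebd$ag  g
   12  dfdagbeceeaggebd$agdeda  a
   13  eaggebd$agdedadfdagbece  e
   14  ebd$agdedadfdagbeceeagg  g
   15  eceeaggebd$agdedadfdagb  b
   16  edadfdagbeceeaggebd$agd  d
   17  eeaggebd$agdedadfdagbec  c
   18  fdagbeceeaggebd$agdedad  d
   19  gbeceeaggebd$agdedadfda  a
   20  gdedadfdagbeceeaggebd$a  a
   21  gebd$agdedadfdagbeceeag  g
   22  ggebd$agdedadfdagbeceea  a

ddd$eegebefgaegbdcdaaga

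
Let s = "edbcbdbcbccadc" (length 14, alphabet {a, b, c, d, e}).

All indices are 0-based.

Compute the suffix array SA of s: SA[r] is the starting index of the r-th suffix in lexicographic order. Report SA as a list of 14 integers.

[11, 6, 2, 8, 4, 13, 10, 7, 3, 9, 5, 1, 12, 0]

rank→(start, suffix):
  0 → (11, 'adc')
  1 → (6, 'bcbccadc')
  2 → (2, 'bcbdbcbccadc')
  3 → (8, 'bccadc')
  4 → (4, 'bdbcbccadc')
  5 → (13, 'c')
  6 → (10, 'cadc')
  7 → (7, 'cbccadc')
  8 → (3, 'cbdbcbccadc')
  9 → (9, 'ccadc')
  10 → (5, 'dbcbccadc')
  11 → (1, 'dbcbdbcbccadc')
  12 → (12, 'dc')
  13 → (0, 'edbcbdbcbccadc')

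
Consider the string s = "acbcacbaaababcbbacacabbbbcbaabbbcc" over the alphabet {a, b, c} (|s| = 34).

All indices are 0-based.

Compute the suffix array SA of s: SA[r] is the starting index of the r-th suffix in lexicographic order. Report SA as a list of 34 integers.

rank | idx | suffix
   0 |   7 | aaababcbbacacabbbbcbaabbbcc
   1 |   8 | aababcbbacacabbbbcbaabbbcc
   2 |  27 | aabbbcc
   3 |   9 | ababcbbacacabbbbcbaabbbcc
   4 |  20 | abbbbcbaabbbcc
   5 |  28 | abbbcc
   6 |  11 | abcbbacacabbbbcbaabbbcc
   7 |  18 | acabbbbcbaabbbcc
   8 |  16 | acacabbbbcbaabbbcc
   9 |   4 | acbaaababcbbacacabbbbcbaabbbcc
  10 |   0 | acbcacbaaababcbbacacabbbbcbaabbbcc
  11 |   6 | baaababcbbacacabbbbcbaabbbcc
  12 |  26 | baabbbcc
  13 |  10 | babcbbacacabbbbcbaabbbcc
  14 |  15 | bacacabbbbcbaabbbcc
  15 |  14 | bbacacabbbbcbaabbbcc
  16 |  21 | bbbbcbaabbbcc
  17 |  22 | bbbcbaabbbcc
  18 |  29 | bbbcc
  19 |  23 | bbcbaabbbcc
  20 |  30 | bbcc
  21 |   2 | bcacbaaababcbbacacabbbbcbaabbbcc
  22 |  24 | bcbaabbbcc
  23 |  12 | bcbbacacabbbbcbaabbbcc
  24 |  31 | bcc
  25 |  33 | c
  26 |  19 | cabbbbcbaabbbcc
  27 |  17 | cacabbbbcbaabbbcc
  28 |   3 | cacbaaababcbbacacabbbbcbaabbbcc
  29 |   5 | cbaaababcbbacacabbbbcbaabbbcc
  30 |  25 | cbaabbbcc
  31 |  13 | cbbacacabbbbcbaabbbcc
  32 |   1 | cbcacbaaababcbbacacabbbbcbaabbbcc
  33 |  32 | cc

[7, 8, 27, 9, 20, 28, 11, 18, 16, 4, 0, 6, 26, 10, 15, 14, 21, 22, 29, 23, 30, 2, 24, 12, 31, 33, 19, 17, 3, 5, 25, 13, 1, 32]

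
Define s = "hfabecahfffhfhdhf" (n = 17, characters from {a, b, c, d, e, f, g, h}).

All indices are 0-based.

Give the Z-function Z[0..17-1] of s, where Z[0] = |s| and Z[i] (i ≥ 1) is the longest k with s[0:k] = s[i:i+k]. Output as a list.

Z[0]=17
i=1: i≥r, start 0; Z[1]=0
i=2: i≥r, start 0; Z[2]=0
i=3: i≥r, start 0; Z[3]=0
i=4: i≥r, start 0; Z[4]=0
i=5: i≥r, start 0; Z[5]=0
i=6: i≥r, start 0; Z[6]=0
i=7: i≥r, start 0; Z[7]=2 extend→box=[7,9)
i=8: min(r-i=1, Z[1]=0)=0; Z[8]=0
i=9: i≥r, start 0; Z[9]=0
i=10: i≥r, start 0; Z[10]=0
i=11: i≥r, start 0; Z[11]=2 extend→box=[11,13)
i=12: min(r-i=1, Z[1]=0)=0; Z[12]=0
i=13: i≥r, start 0; Z[13]=1 extend→box=[13,14)
i=14: i≥r, start 0; Z[14]=0
i=15: i≥r, start 0; Z[15]=2 extend→box=[15,17)
i=16: min(r-i=1, Z[1]=0)=0; Z[16]=0

[17, 0, 0, 0, 0, 0, 0, 2, 0, 0, 0, 2, 0, 1, 0, 2, 0]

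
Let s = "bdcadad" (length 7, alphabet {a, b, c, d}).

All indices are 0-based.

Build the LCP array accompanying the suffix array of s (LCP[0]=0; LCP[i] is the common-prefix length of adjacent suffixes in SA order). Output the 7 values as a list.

[0, 2, 0, 0, 0, 1, 1]

sorted suffixes:
  #0 SA[0]=5  'ad'
  #1 SA[1]=3  'adad'
  #2 SA[2]=0  'bdcadad'
  #3 SA[3]=2  'cadad'
  #4 SA[4]=6  'd'
  #5 SA[5]=4  'dad'
  #6 SA[6]=1  'dcadad'

SA = [5, 3, 0, 2, 6, 4, 1]
[i] adj suffixes → lcp
  [1] 5/3 → 2 ('ad')
  [2] 3/0 → 0 ('')
  [3] 0/2 → 0 ('')
  [4] 2/6 → 0 ('')
  [5] 6/4 → 1 ('d')
  [6] 4/1 → 1 ('d')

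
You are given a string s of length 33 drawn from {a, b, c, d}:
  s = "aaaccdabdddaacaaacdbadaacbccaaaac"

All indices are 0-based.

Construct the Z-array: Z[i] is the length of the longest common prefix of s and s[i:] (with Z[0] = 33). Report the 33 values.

Z[0]=33
i=1: i≥r, start 0; Z[1]=2 scan→box=[1,3)
i=2: min(r-i=1, Z[1]=2)=1; Z[2]=1
i=3: i≥r, start 0; Z[3]=0
i=4: i≥r, start 0; Z[4]=0
i=5: i≥r, start 0; Z[5]=0
i=6: i≥r, start 0; Z[6]=1 scan→box=[6,7)
i=7: i≥r, start 0; Z[7]=0
i=8: i≥r, start 0; Z[8]=0
i=9: i≥r, start 0; Z[9]=0
i=10: i≥r, start 0; Z[10]=0
i=11: i≥r, start 0; Z[11]=2 scan→box=[11,13)
i=12: min(r-i=1, Z[1]=2)=1; Z[12]=1
i=13: i≥r, start 0; Z[13]=0
i=14: i≥r, start 0; Z[14]=4 scan→box=[14,18)
i=15: min(r-i=3, Z[1]=2)=2; Z[15]=2
i=16: min(r-i=2, Z[2]=1)=1; Z[16]=1
i=17: min(r-i=1, Z[3]=0)=0; Z[17]=0
i=18: i≥r, start 0; Z[18]=0
i=19: i≥r, start 0; Z[19]=0
i=20: i≥r, start 0; Z[20]=1 scan→box=[20,21)
i=21: i≥r, start 0; Z[21]=0
i=22: i≥r, start 0; Z[22]=2 scan→box=[22,24)
i=23: min(r-i=1, Z[1]=2)=1; Z[23]=1
i=24: i≥r, start 0; Z[24]=0
i=25: i≥r, start 0; Z[25]=0
i=26: i≥r, start 0; Z[26]=0
i=27: i≥r, start 0; Z[27]=0
i=28: i≥r, start 0; Z[28]=3 scan→box=[28,31)
i=29: min(r-i=2, Z[1]=2)=2; Z[29]=4 scan→box=[29,33)
i=30: min(r-i=3, Z[1]=2)=2; Z[30]=2
i=31: min(r-i=2, Z[2]=1)=1; Z[31]=1
i=32: min(r-i=1, Z[3]=0)=0; Z[32]=0

[33, 2, 1, 0, 0, 0, 1, 0, 0, 0, 0, 2, 1, 0, 4, 2, 1, 0, 0, 0, 1, 0, 2, 1, 0, 0, 0, 0, 3, 4, 2, 1, 0]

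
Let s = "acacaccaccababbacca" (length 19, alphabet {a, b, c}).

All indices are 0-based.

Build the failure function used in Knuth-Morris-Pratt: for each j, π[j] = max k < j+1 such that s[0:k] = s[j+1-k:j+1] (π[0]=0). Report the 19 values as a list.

[0, 0, 1, 2, 3, 4, 0, 1, 2, 0, 1, 0, 1, 0, 0, 1, 2, 0, 1]

π[0] = 0
j=1 s[j]='c': π[1]=0 (border '')
j=2 s[j]='a': π[2]=1 (border 'a')
j=3 s[j]='c': π[3]=2 (border 'ac')
j=4 s[j]='a': π[4]=3 (border 'aca')
j=5 s[j]='c': π[5]=4 (border 'acac')
j=6 s[j]='c': k: 4→2→0; π[6]=0 (border '')
j=7 s[j]='a': π[7]=1 (border 'a')
j=8 s[j]='c': π[8]=2 (border 'ac')
j=9 s[j]='c': k: 2→0; π[9]=0 (border '')
j=10 s[j]='a': π[10]=1 (border 'a')
j=11 s[j]='b': k: 1→0; π[11]=0 (border '')
j=12 s[j]='a': π[12]=1 (border 'a')
j=13 s[j]='b': k: 1→0; π[13]=0 (border '')
j=14 s[j]='b': π[14]=0 (border '')
j=15 s[j]='a': π[15]=1 (border 'a')
j=16 s[j]='c': π[16]=2 (border 'ac')
j=17 s[j]='c': k: 2→0; π[17]=0 (border '')
j=18 s[j]='a': π[18]=1 (border 'a')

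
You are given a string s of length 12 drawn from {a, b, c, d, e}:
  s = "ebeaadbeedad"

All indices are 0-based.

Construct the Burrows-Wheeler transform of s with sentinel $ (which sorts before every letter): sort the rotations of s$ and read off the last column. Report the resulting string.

rank  rotation       last
    0  $ebeaadbeedad  d
    1  aadbeedad$ebe  e
    2  ad$ebeaadbeed  d
    3  adbeedad$ebea  a
    4  beaadbeedad$e  e
    5  beedad$ebeaad  d
    6  d$ebeaadbeeda  a
    7  dad$ebeaadbee  e
    8  dbeedad$ebeaa  a
    9  eaadbeedad$eb  b
   10  ebeaadbeedad$  $
   11  edad$ebeaadbe  e
   12  eedad$ebeaadb  b

dedaedaeab$eb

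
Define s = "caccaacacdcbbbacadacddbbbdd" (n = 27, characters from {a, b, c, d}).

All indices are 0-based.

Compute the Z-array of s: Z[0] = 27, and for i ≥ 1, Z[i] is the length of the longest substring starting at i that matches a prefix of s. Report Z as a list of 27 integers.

[27, 0, 1, 2, 0, 0, 3, 0, 1, 0, 1, 0, 0, 0, 0, 2, 0, 0, 0, 1, 0, 0, 0, 0, 0, 0, 0]

Z[0]=27
i=1: fresh scan; Z[1]=0
i=2: fresh scan; Z[2]=1 scan→box=[2,3)
i=3: fresh scan; Z[3]=2 scan→box=[3,5)
i=4: min(r-i=1, Z[1]=0)=0; Z[4]=0
i=5: fresh scan; Z[5]=0
i=6: fresh scan; Z[6]=3 scan→box=[6,9)
i=7: min(r-i=2, Z[1]=0)=0; Z[7]=0
i=8: min(r-i=1, Z[2]=1)=1; Z[8]=1
i=9: fresh scan; Z[9]=0
i=10: fresh scan; Z[10]=1 scan→box=[10,11)
i=11: fresh scan; Z[11]=0
i=12: fresh scan; Z[12]=0
i=13: fresh scan; Z[13]=0
i=14: fresh scan; Z[14]=0
i=15: fresh scan; Z[15]=2 scan→box=[15,17)
i=16: min(r-i=1, Z[1]=0)=0; Z[16]=0
i=17: fresh scan; Z[17]=0
i=18: fresh scan; Z[18]=0
i=19: fresh scan; Z[19]=1 scan→box=[19,20)
i=20: fresh scan; Z[20]=0
i=21: fresh scan; Z[21]=0
i=22: fresh scan; Z[22]=0
i=23: fresh scan; Z[23]=0
i=24: fresh scan; Z[24]=0
i=25: fresh scan; Z[25]=0
i=26: fresh scan; Z[26]=0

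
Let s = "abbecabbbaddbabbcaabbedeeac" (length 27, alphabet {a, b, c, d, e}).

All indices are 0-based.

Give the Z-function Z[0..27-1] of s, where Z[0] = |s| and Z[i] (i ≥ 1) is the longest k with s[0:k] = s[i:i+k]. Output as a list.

[27, 0, 0, 0, 0, 3, 0, 0, 0, 1, 0, 0, 0, 3, 0, 0, 0, 1, 4, 0, 0, 0, 0, 0, 0, 1, 0]

Z[0]=27
i=1: fresh scan; Z[1]=0
i=2: fresh scan; Z[2]=0
i=3: fresh scan; Z[3]=0
i=4: fresh scan; Z[4]=0
i=5: fresh scan; Z[5]=3 scan→box=[5,8)
i=6: min(r-i=2, Z[1]=0)=0; Z[6]=0
i=7: min(r-i=1, Z[2]=0)=0; Z[7]=0
i=8: fresh scan; Z[8]=0
i=9: fresh scan; Z[9]=1 scan→box=[9,10)
i=10: fresh scan; Z[10]=0
i=11: fresh scan; Z[11]=0
i=12: fresh scan; Z[12]=0
i=13: fresh scan; Z[13]=3 scan→box=[13,16)
i=14: min(r-i=2, Z[1]=0)=0; Z[14]=0
i=15: min(r-i=1, Z[2]=0)=0; Z[15]=0
i=16: fresh scan; Z[16]=0
i=17: fresh scan; Z[17]=1 scan→box=[17,18)
i=18: fresh scan; Z[18]=4 scan→box=[18,22)
i=19: min(r-i=3, Z[1]=0)=0; Z[19]=0
i=20: min(r-i=2, Z[2]=0)=0; Z[20]=0
i=21: min(r-i=1, Z[3]=0)=0; Z[21]=0
i=22: fresh scan; Z[22]=0
i=23: fresh scan; Z[23]=0
i=24: fresh scan; Z[24]=0
i=25: fresh scan; Z[25]=1 scan→box=[25,26)
i=26: fresh scan; Z[26]=0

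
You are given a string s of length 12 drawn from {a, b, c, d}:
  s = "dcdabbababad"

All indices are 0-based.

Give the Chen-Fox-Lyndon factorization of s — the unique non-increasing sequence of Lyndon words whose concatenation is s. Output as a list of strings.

emit factor 1: 'd' (i=0, period=1)
emit factor 2: 'cd' (i=1, period=2)
emit factor 3: 'abb' (i=3, period=3)
emit factor 4: 'ababad' (i=6, period=6)

["d", "cd", "abb", "ababad"]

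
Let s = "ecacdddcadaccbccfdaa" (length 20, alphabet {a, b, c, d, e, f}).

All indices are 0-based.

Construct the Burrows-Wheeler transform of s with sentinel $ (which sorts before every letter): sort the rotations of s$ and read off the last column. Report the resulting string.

aaddcccedcabacfaddc$c

rank  rotation               last
    0  $ecacdddcadaccbccfdaa  a
    1  a$ecacdddcadaccbccfda  a
    2  aa$ecacdddcadaccbccfd  d
    3  accbccfdaa$ecacdddcad  d
    4  acdddcadaccbccfdaa$ec  c
    5  adaccbccfdaa$ecacdddc  c
    6  bccfdaa$ecacdddcadacc  c
    7  cacdddcadaccbccfdaa$e  e
    8  cadaccbccfdaa$ecacddd  d
    9  cbccfdaa$ecacdddcadac  c
   10  ccbccfdaa$ecacdddcada  a
   11  ccfdaa$ecacdddcadaccb  b
   12  cdddcadaccbccfdaa$eca  a
   13  cfdaa$ecacdddcadaccbc  c
   14  daa$ecacdddcadaccbccf  f
   15  daccbccfdaa$ecacdddca  a
   16  dcadaccbccfdaa$ecacdd  d
   17  ddcadaccbccfdaa$ecacd  d
   18  dddcadaccbccfdaa$ecac  c
   19  ecacdddcadaccbccfdaa$  $
   20  fdaa$ecacdddcadaccbcc  c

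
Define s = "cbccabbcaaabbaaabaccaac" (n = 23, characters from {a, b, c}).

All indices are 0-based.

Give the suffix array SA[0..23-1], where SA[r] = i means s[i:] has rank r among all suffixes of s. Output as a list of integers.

sorted suffixes:
  #0 SA[0]=13  'aaabaccaac'
  #1 SA[1]=8  'aaabbaaabaccaac'
  #2 SA[2]=14  'aabaccaac'
  #3 SA[3]=9  'aabbaaabaccaac'
  #4 SA[4]=20  'aac'
  #5 SA[5]=15  'abaccaac'
  #6 SA[6]=10  'abbaaabaccaac'
  #7 SA[7]=4  'abbcaaabbaaabaccaac'
  #8 SA[8]=21  'ac'
  #9 SA[9]=17  'accaac'
  #10 SA[10]=12  'baaabaccaac'
  #11 SA[11]=16  'baccaac'
  #12 SA[12]=11  'bbaaabaccaac'
  #13 SA[13]=5  'bbcaaabbaaabaccaac'
  #14 SA[14]=6  'bcaaabbaaabaccaac'
  #15 SA[15]=1  'bccabbcaaabbaaabaccaac'
  #16 SA[16]=22  'c'
  #17 SA[17]=7  'caaabbaaabaccaac'
  #18 SA[18]=19  'caac'
  #19 SA[19]=3  'cabbcaaabbaaabaccaac'
  #20 SA[20]=0  'cbccabbcaaabbaaabaccaac'
  #21 SA[21]=18  'ccaac'
  #22 SA[22]=2  'ccabbcaaabbaaabaccaac'

[13, 8, 14, 9, 20, 15, 10, 4, 21, 17, 12, 16, 11, 5, 6, 1, 22, 7, 19, 3, 0, 18, 2]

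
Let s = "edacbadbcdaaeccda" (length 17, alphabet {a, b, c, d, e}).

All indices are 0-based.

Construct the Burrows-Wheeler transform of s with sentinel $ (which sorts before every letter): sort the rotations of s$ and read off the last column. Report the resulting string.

rank  rotation            last
    0  $edacbadbcdaaeccda  a
    1  a$edacbadbcdaaeccd  d
    2  aaeccda$edacbadbcd  d
    3  acbadbcdaaeccda$ed  d
    4  adbcdaaeccda$edacb  b
    5  aeccda$edacbadbcda  a
    6  badbcdaaeccda$edac  c
    7  bcdaaeccda$edacbad  d
    8  cbadbcdaaeccda$eda  a
    9  ccda$edacbadbcdaae  e
   10  cda$edacbadbcdaaec  c
   11  cdaaeccda$edacbadb  b
   12  da$edacbadbcdaaecc  c
   13  daaeccda$edacbadbc  c
   14  dacbadbcdaaeccda$e  e
   15  dbcdaaeccda$edacba  a
   16  eccda$edacbadbcdaa  a
   17  edacbadbcdaaeccda$  $

adddbacdaecbcceaa$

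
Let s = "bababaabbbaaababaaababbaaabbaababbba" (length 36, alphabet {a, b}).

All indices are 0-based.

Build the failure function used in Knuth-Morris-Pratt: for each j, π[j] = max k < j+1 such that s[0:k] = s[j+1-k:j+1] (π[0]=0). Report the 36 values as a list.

[0, 0, 1, 2, 3, 4, 0, 1, 1, 1, 2, 0, 0, 1, 2, 3, 4, 0, 0, 1, 2, 3, 1, 2, 0, 0, 1, 1, 2, 0, 1, 2, 3, 1, 1, 2]

π[0] = 0
j=1 s[j]='a': π[1]=0 (border '')
j=2 s[j]='b': π[2]=1 (border 'b')
j=3 s[j]='a': π[3]=2 (border 'ba')
j=4 s[j]='b': π[4]=3 (border 'bab')
j=5 s[j]='a': π[5]=4 (border 'baba')
j=6 s[j]='a': k: 4→2→0; π[6]=0 (border '')
j=7 s[j]='b': π[7]=1 (border 'b')
j=8 s[j]='b': k: 1→0; π[8]=1 (border 'b')
j=9 s[j]='b': k: 1→0; π[9]=1 (border 'b')
j=10 s[j]='a': π[10]=2 (border 'ba')
j=11 s[j]='a': k: 2→0; π[11]=0 (border '')
j=12 s[j]='a': π[12]=0 (border '')
j=13 s[j]='b': π[13]=1 (border 'b')
j=14 s[j]='a': π[14]=2 (border 'ba')
j=15 s[j]='b': π[15]=3 (border 'bab')
j=16 s[j]='a': π[16]=4 (border 'baba')
j=17 s[j]='a': k: 4→2→0; π[17]=0 (border '')
j=18 s[j]='a': π[18]=0 (border '')
j=19 s[j]='b': π[19]=1 (border 'b')
j=20 s[j]='a': π[20]=2 (border 'ba')
j=21 s[j]='b': π[21]=3 (border 'bab')
j=22 s[j]='b': k: 3→1→0; π[22]=1 (border 'b')
j=23 s[j]='a': π[23]=2 (border 'ba')
j=24 s[j]='a': k: 2→0; π[24]=0 (border '')
j=25 s[j]='a': π[25]=0 (border '')
j=26 s[j]='b': π[26]=1 (border 'b')
j=27 s[j]='b': k: 1→0; π[27]=1 (border 'b')
j=28 s[j]='a': π[28]=2 (border 'ba')
j=29 s[j]='a': k: 2→0; π[29]=0 (border '')
j=30 s[j]='b': π[30]=1 (border 'b')
j=31 s[j]='a': π[31]=2 (border 'ba')
j=32 s[j]='b': π[32]=3 (border 'bab')
j=33 s[j]='b': k: 3→1→0; π[33]=1 (border 'b')
j=34 s[j]='b': k: 1→0; π[34]=1 (border 'b')
j=35 s[j]='a': π[35]=2 (border 'ba')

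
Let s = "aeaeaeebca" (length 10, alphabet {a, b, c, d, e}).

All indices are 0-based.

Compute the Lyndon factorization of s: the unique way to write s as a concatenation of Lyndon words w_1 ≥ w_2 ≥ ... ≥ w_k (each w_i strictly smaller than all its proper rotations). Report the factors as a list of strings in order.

emit factor 1: 'aeaeaeebc' (i=0, period=9)
emit factor 2: 'a' (i=9, period=1)

["aeaeaeebc", "a"]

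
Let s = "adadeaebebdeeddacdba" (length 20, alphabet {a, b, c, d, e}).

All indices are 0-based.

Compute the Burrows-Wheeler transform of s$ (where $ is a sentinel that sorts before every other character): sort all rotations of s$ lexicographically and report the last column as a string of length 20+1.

abd$dedeeadaceabdbaed

rank  rotation               last
    0  $adadeaebebdeeddacdba  a
    1  a$adadeaebebdeeddacdb  b
    2  acdba$adadeaebebdeedd  d
    3  adadeaebebdeeddacdba$  $
    4  adeaebebdeeddacdba$ad  d
    5  aebebdeeddacdba$adade  e
    6  ba$adadeaebebdeeddacd  d
    7  bdeeddacdba$adadeaebe  e
    8  bebdeeddacdba$adadeae  e
    9  cdba$adadeaebebdeedda  a
   10  dacdba$adadeaebebdeed  d
   11  dadeaebebdeeddacdba$a  a
   12  dba$adadeaebebdeeddac  c
   13  ddacdba$adadeaebebdee  e
   14  deaebebdeeddacdba$ada  a
   15  deeddacdba$adadeaebeb  b
   16  eaebebdeeddacdba$adad  d
   17  ebdeeddacdba$adadeaeb  b
   18  ebebdeeddacdba$adadea  a
   19  eddacdba$adadeaebebde  e
   20  eeddacdba$adadeaebebd  d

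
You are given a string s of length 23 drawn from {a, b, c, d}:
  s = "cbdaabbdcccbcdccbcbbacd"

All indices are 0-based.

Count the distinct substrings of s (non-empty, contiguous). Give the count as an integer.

243

rank | idx | suffix
   0 |   3 | aabbdcccbcdccbcbbacd
   1 |   4 | abbdcccbcdccbcbbacd
   2 |  20 | acd
   3 |  19 | bacd
   4 |  18 | bbacd
   5 |   5 | bbdcccbcdccbcbbacd
   6 |  16 | bcbbacd
   7 |  11 | bcdccbcbbacd
   8 |   1 | bdaabbdcccbcdccbcbbacd
   9 |   6 | bdcccbcdccbcbbacd
  10 |  17 | cbbacd
  11 |  15 | cbcbbacd
  12 |  10 | cbcdccbcbbacd
  13 |   0 | cbdaabbdcccbcdccbcbbacd
  14 |  14 | ccbcbbacd
  15 |   9 | ccbcdccbcbbacd
  16 |   8 | cccbcdccbcbbacd
  17 |  21 | cd
  18 |  12 | cdccbcbbacd
  19 |  22 | d
  20 |   2 | daabbdcccbcdccbcbbacd
  21 |  13 | dccbcbbacd
  22 |   7 | dcccbcdccbcbbacd

SA = [3, 4, 20, 19, 18, 5, 16, 11, 1, 6, 17, 15, 10, 0, 14, 9, 8, 21, 12, 22, 2, 13, 7]
i: (SA[i-1],SA[i]) lcp shared
  1: (3,4) 1 'a'
  2: (4,20) 1 'a'
  3: (20,19) 0 ''
  4: (19,18) 1 'b'
  5: (18,5) 2 'bb'
  6: (5,16) 1 'b'
  7: (16,11) 2 'bc'
  8: (11,1) 1 'b'
  9: (1,6) 2 'bd'
  10: (6,17) 0 ''
  11: (17,15) 2 'cb'
  12: (15,10) 3 'cbc'
  13: (10,0) 2 'cb'
  14: (0,14) 1 'c'
  15: (14,9) 4 'ccbc'
  16: (9,8) 2 'cc'
  17: (8,21) 1 'c'
  18: (21,12) 2 'cd'
  19: (12,22) 0 ''
  20: (22,2) 1 'd'
  21: (2,13) 1 'd'
  22: (13,7) 3 'dcc'

n(n+1)/2 = 23·24/2 = 276
Σ LCP = 0 + 1 + 1 + 0 + 1 + 2 + 1 + 2 + 1 + 2 + 0 + 2 + 3 + 2 + 1 + 4 + 2 + 1 + 2 + 0 + 1 + 1 + 3 = 33
distinct = 276 − 33 = 243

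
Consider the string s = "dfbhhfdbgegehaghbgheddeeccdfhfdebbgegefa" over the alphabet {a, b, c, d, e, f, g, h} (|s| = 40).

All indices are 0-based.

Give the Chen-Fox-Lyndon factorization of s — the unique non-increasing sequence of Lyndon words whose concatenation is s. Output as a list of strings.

emit factor 1: 'df' (i=0, period=2)
emit factor 2: 'bhhfd' (i=2, period=5)
emit factor 3: 'bgegeh' (i=7, period=6)
emit factor 4: 'aghbgheddeeccdfhfdebbgegef' (i=13, period=26)
emit factor 5: 'a' (i=39, period=1)

["df", "bhhfd", "bgegeh", "aghbgheddeeccdfhfdebbgegef", "a"]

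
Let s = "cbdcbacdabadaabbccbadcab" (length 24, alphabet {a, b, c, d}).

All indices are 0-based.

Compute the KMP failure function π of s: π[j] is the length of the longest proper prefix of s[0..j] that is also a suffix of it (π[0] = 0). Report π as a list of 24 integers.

[0, 0, 0, 1, 2, 0, 1, 0, 0, 0, 0, 0, 0, 0, 0, 0, 1, 1, 2, 0, 0, 1, 0, 0]

π[0] = 0
j=1 s[j]='b': π[1]=0 (border '')
j=2 s[j]='d': π[2]=0 (border '')
j=3 s[j]='c': π[3]=1 (border 'c')
j=4 s[j]='b': π[4]=2 (border 'cb')
j=5 s[j]='a': k: 2→0; π[5]=0 (border '')
j=6 s[j]='c': π[6]=1 (border 'c')
j=7 s[j]='d': k: 1→0; π[7]=0 (border '')
j=8 s[j]='a': π[8]=0 (border '')
j=9 s[j]='b': π[9]=0 (border '')
j=10 s[j]='a': π[10]=0 (border '')
j=11 s[j]='d': π[11]=0 (border '')
j=12 s[j]='a': π[12]=0 (border '')
j=13 s[j]='a': π[13]=0 (border '')
j=14 s[j]='b': π[14]=0 (border '')
j=15 s[j]='b': π[15]=0 (border '')
j=16 s[j]='c': π[16]=1 (border 'c')
j=17 s[j]='c': k: 1→0; π[17]=1 (border 'c')
j=18 s[j]='b': π[18]=2 (border 'cb')
j=19 s[j]='a': k: 2→0; π[19]=0 (border '')
j=20 s[j]='d': π[20]=0 (border '')
j=21 s[j]='c': π[21]=1 (border 'c')
j=22 s[j]='a': k: 1→0; π[22]=0 (border '')
j=23 s[j]='b': π[23]=0 (border '')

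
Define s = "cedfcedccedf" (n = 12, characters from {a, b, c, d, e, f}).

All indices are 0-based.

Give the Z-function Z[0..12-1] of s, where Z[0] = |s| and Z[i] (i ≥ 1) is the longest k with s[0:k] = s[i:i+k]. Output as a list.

[12, 0, 0, 0, 3, 0, 0, 1, 4, 0, 0, 0]

Z[0]=12
i=1: i≥r, start 0; Z[1]=0
i=2: i≥r, start 0; Z[2]=0
i=3: i≥r, start 0; Z[3]=0
i=4: i≥r, start 0; Z[4]=3 grow→box=[4,7)
i=5: min(r-i=2, Z[1]=0)=0; Z[5]=0
i=6: min(r-i=1, Z[2]=0)=0; Z[6]=0
i=7: i≥r, start 0; Z[7]=1 grow→box=[7,8)
i=8: i≥r, start 0; Z[8]=4 grow→box=[8,12)
i=9: min(r-i=3, Z[1]=0)=0; Z[9]=0
i=10: min(r-i=2, Z[2]=0)=0; Z[10]=0
i=11: min(r-i=1, Z[3]=0)=0; Z[11]=0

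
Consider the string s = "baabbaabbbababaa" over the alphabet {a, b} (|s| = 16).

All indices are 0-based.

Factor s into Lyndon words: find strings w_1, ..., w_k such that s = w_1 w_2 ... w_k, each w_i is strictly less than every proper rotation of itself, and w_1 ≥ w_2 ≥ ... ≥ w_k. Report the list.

emit factor 1: 'b' (i=0, period=1)
emit factor 2: 'aabbaabbbabab' (i=1, period=13)
emit factor 3: 'a' (i=14, period=1)
emit factor 4: 'a' (i=15, period=1)

["b", "aabbaabbbabab", "a", "a"]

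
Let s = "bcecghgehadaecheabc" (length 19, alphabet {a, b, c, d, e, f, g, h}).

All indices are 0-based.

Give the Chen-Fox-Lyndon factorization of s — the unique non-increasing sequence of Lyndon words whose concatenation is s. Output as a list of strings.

["bcecghgeh", "adaeche", "abc"]

emit factor 1: 'bcecghgeh' (i=0, period=9)
emit factor 2: 'adaeche' (i=9, period=7)
emit factor 3: 'abc' (i=16, period=3)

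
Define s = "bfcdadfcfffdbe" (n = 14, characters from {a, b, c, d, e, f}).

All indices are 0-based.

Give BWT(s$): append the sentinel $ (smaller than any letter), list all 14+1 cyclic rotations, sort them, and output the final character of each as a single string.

edd$ffcfabbdffc

rank  rotation         last
    0  $bfcdadfcfffdbe  e
    1  adfcfffdbe$bfcd  d
    2  be$bfcdadfcfffd  d
    3  bfcdadfcfffdbe$  $
    4  cdadfcfffdbe$bf  f
    5  cfffdbe$bfcdadf  f
    6  dadfcfffdbe$bfc  c
    7  dbe$bfcdadfcfff  f
    8  dfcfffdbe$bfcda  a
    9  e$bfcdadfcfffdb  b
   10  fcdadfcfffdbe$b  b
   11  fcfffdbe$bfcdad  d
   12  fdbe$bfcdadfcff  f
   13  ffdbe$bfcdadfcf  f
   14  fffdbe$bfcdadfc  c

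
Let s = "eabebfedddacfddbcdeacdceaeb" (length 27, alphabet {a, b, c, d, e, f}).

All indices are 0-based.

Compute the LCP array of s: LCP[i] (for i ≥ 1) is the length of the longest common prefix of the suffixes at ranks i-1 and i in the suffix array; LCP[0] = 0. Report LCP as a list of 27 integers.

[0, 1, 2, 1, 0, 1, 1, 1, 0, 2, 1, 1, 0, 1, 1, 1, 2, 2, 1, 0, 2, 2, 1, 2, 1, 0, 1]

sorted suffixes:
  #0 SA[0]=1  'abebfedddacfddbcdeacdceaeb'
  #1 SA[1]=19  'acdceaeb'
  #2 SA[2]=10  'acfddbcdeacdceaeb'
  #3 SA[3]=24  'aeb'
  #4 SA[4]=26  'b'
  #5 SA[5]=15  'bcdeacdceaeb'
  #6 SA[6]=2  'bebfedddacfddbcdeacdceaeb'
  #7 SA[7]=4  'bfedddacfddbcdeacdceaeb'
  #8 SA[8]=20  'cdceaeb'
  #9 SA[9]=16  'cdeacdceaeb'
  #10 SA[10]=22  'ceaeb'
  #11 SA[11]=11  'cfddbcdeacdceaeb'
  #12 SA[12]=9  'dacfddbcdeacdceaeb'
  #13 SA[13]=14  'dbcdeacdceaeb'
  #14 SA[14]=21  'dceaeb'
  #15 SA[15]=8  'ddacfddbcdeacdceaeb'
  #16 SA[16]=13  'ddbcdeacdceaeb'
  #17 SA[17]=7  'dddacfddbcdeacdceaeb'
  #18 SA[18]=17  'deacdceaeb'
  #19 SA[19]=0  'eabebfedddacfddbcdeacdceaeb'
  #20 SA[20]=18  'eacdceaeb'
  #21 SA[21]=23  'eaeb'
  #22 SA[22]=25  'eb'
  #23 SA[23]=3  'ebfedddacfddbcdeacdceaeb'
  #24 SA[24]=6  'edddacfddbcdeacdceaeb'
  #25 SA[25]=12  'fddbcdeacdceaeb'
  #26 SA[26]=5  'fedddacfddbcdeacdceaeb'

SA = [1, 19, 10, 24, 26, 15, 2, 4, 20, 16, 22, 11, 9, 14, 21, 8, 13, 7, 17, 0, 18, 23, 25, 3, 6, 12, 5]
[i] adj suffixes → lcp
  [1] 1/19 → 1 ('a')
  [2] 19/10 → 2 ('ac')
  [3] 10/24 → 1 ('a')
  [4] 24/26 → 0 ('')
  [5] 26/15 → 1 ('b')
  [6] 15/2 → 1 ('b')
  [7] 2/4 → 1 ('b')
  [8] 4/20 → 0 ('')
  [9] 20/16 → 2 ('cd')
  [10] 16/22 → 1 ('c')
  [11] 22/11 → 1 ('c')
  [12] 11/9 → 0 ('')
  [13] 9/14 → 1 ('d')
  [14] 14/21 → 1 ('d')
  [15] 21/8 → 1 ('d')
  [16] 8/13 → 2 ('dd')
  [17] 13/7 → 2 ('dd')
  [18] 7/17 → 1 ('d')
  [19] 17/0 → 0 ('')
  [20] 0/18 → 2 ('ea')
  [21] 18/23 → 2 ('ea')
  [22] 23/25 → 1 ('e')
  [23] 25/3 → 2 ('eb')
  [24] 3/6 → 1 ('e')
  [25] 6/12 → 0 ('')
  [26] 12/5 → 1 ('f')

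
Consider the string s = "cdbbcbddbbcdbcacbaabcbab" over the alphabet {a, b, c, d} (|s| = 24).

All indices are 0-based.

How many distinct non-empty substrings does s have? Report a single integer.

263

sorted suffixes:
  #0 SA[0]=17  'aabcbab'
  #1 SA[1]=22  'ab'
  #2 SA[2]=18  'abcbab'
  #3 SA[3]=14  'acbaabcbab'
  #4 SA[4]=23  'b'
  #5 SA[5]=16  'baabcbab'
  #6 SA[6]=21  'bab'
  #7 SA[7]=2  'bbcbddbbcdbcacbaabcbab'
  #8 SA[8]=8  'bbcdbcacbaabcbab'
  #9 SA[9]=12  'bcacbaabcbab'
  #10 SA[10]=19  'bcbab'
  #11 SA[11]=3  'bcbddbbcdbcacbaabcbab'
  #12 SA[12]=9  'bcdbcacbaabcbab'
  #13 SA[13]=5  'bddbbcdbcacbaabcbab'
  #14 SA[14]=13  'cacbaabcbab'
  #15 SA[15]=15  'cbaabcbab'
  #16 SA[16]=20  'cbab'
  #17 SA[17]=4  'cbddbbcdbcacbaabcbab'
  #18 SA[18]=0  'cdbbcbddbbcdbcacbaabcbab'
  #19 SA[19]=10  'cdbcacbaabcbab'
  #20 SA[20]=1  'dbbcbddbbcdbcacbaabcbab'
  #21 SA[21]=7  'dbbcdbcacbaabcbab'
  #22 SA[22]=11  'dbcacbaabcbab'
  #23 SA[23]=6  'ddbbcdbcacbaabcbab'

SA = [17, 22, 18, 14, 23, 16, 21, 2, 8, 12, 19, 3, 9, 5, 13, 15, 20, 4, 0, 10, 1, 7, 11, 6]
i: (SA[i-1],SA[i]) lcp shared
  1: (17,22) 1 'a'
  2: (22,18) 2 'ab'
  3: (18,14) 1 'a'
  4: (14,23) 0 ''
  5: (23,16) 1 'b'
  6: (16,21) 2 'ba'
  7: (21,2) 1 'b'
  8: (2,8) 3 'bbc'
  9: (8,12) 1 'b'
  10: (12,19) 2 'bc'
  11: (19,3) 3 'bcb'
  12: (3,9) 2 'bc'
  13: (9,5) 1 'b'
  14: (5,13) 0 ''
  15: (13,15) 1 'c'
  16: (15,20) 3 'cba'
  17: (20,4) 2 'cb'
  18: (4,0) 1 'c'
  19: (0,10) 3 'cdb'
  20: (10,1) 0 ''
  21: (1,7) 4 'dbbc'
  22: (7,11) 2 'db'
  23: (11,6) 1 'd'

n(n+1)/2 = 24·25/2 = 300
Σ LCP = 0 + 1 + 2 + 1 + 0 + 1 + 2 + 1 + 3 + 1 + 2 + 3 + 2 + 1 + 0 + 1 + 3 + 2 + 1 + 3 + 0 + 4 + 2 + 1 = 37
distinct = 300 − 37 = 263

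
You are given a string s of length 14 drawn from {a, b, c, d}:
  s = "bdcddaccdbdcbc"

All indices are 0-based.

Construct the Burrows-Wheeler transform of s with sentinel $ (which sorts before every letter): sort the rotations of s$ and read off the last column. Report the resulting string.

cdcd$bdacddcbbc

rank  rotation         last
    0  $bdcddaccdbdcbc  c
    1  accdbdcbc$bdcdd  d
    2  bc$bdcddaccdbdc  c
    3  bdcbc$bdcddaccd  d
    4  bdcddaccdbdcbc$  $
    5  c$bdcddaccdbdcb  b
    6  cbc$bdcddaccdbd  d
    7  ccdbdcbc$bdcdda  a
    8  cdbdcbc$bdcddac  c
    9  cddaccdbdcbc$bd  d
   10  daccdbdcbc$bdcd  d
   11  dbdcbc$bdcddacc  c
   12  dcbc$bdcddaccdb  b
   13  dcddaccdbdcbc$b  b
   14  ddaccdbdcbc$bdc  c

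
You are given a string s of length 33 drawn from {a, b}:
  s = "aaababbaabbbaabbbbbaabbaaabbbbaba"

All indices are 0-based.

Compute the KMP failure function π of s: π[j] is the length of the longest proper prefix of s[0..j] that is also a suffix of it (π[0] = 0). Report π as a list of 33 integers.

[0, 1, 2, 0, 1, 0, 0, 1, 2, 0, 0, 0, 1, 2, 0, 0, 0, 0, 0, 1, 2, 0, 0, 1, 2, 3, 4, 0, 0, 0, 1, 0, 1]

π[0] = 0
j=1 s[j]='a': π[1]=1 (border 'a')
j=2 s[j]='a': π[2]=2 (border 'aa')
j=3 s[j]='b': k: 2→1→0; π[3]=0 (border '')
j=4 s[j]='a': π[4]=1 (border 'a')
j=5 s[j]='b': k: 1→0; π[5]=0 (border '')
j=6 s[j]='b': π[6]=0 (border '')
j=7 s[j]='a': π[7]=1 (border 'a')
j=8 s[j]='a': π[8]=2 (border 'aa')
j=9 s[j]='b': k: 2→1→0; π[9]=0 (border '')
j=10 s[j]='b': π[10]=0 (border '')
j=11 s[j]='b': π[11]=0 (border '')
j=12 s[j]='a': π[12]=1 (border 'a')
j=13 s[j]='a': π[13]=2 (border 'aa')
j=14 s[j]='b': k: 2→1→0; π[14]=0 (border '')
j=15 s[j]='b': π[15]=0 (border '')
j=16 s[j]='b': π[16]=0 (border '')
j=17 s[j]='b': π[17]=0 (border '')
j=18 s[j]='b': π[18]=0 (border '')
j=19 s[j]='a': π[19]=1 (border 'a')
j=20 s[j]='a': π[20]=2 (border 'aa')
j=21 s[j]='b': k: 2→1→0; π[21]=0 (border '')
j=22 s[j]='b': π[22]=0 (border '')
j=23 s[j]='a': π[23]=1 (border 'a')
j=24 s[j]='a': π[24]=2 (border 'aa')
j=25 s[j]='a': π[25]=3 (border 'aaa')
j=26 s[j]='b': π[26]=4 (border 'aaab')
j=27 s[j]='b': k: 4→0; π[27]=0 (border '')
j=28 s[j]='b': π[28]=0 (border '')
j=29 s[j]='b': π[29]=0 (border '')
j=30 s[j]='a': π[30]=1 (border 'a')
j=31 s[j]='b': k: 1→0; π[31]=0 (border '')
j=32 s[j]='a': π[32]=1 (border 'a')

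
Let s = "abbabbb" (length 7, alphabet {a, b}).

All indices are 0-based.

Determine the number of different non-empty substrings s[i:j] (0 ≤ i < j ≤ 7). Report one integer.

19

rank | idx | suffix
   0 |   0 | abbabbb
   1 |   3 | abbb
   2 |   6 | b
   3 |   2 | babbb
   4 |   5 | bb
   5 |   1 | bbabbb
   6 |   4 | bbb

SA = [0, 3, 6, 2, 5, 1, 4]
rank  pair      lcp
   1  s[0:],s[3:]  3  'abb'
   2  s[3:],s[6:]  0  ''
   3  s[6:],s[2:]  1  'b'
   4  s[2:],s[5:]  1  'b'
   5  s[5:],s[1:]  2  'bb'
   6  s[1:],s[4:]  2  'bb'

n(n+1)/2 = 7·8/2 = 28
Σ LCP = 0 + 3 + 0 + 1 + 1 + 2 + 2 = 9
distinct = 28 − 9 = 19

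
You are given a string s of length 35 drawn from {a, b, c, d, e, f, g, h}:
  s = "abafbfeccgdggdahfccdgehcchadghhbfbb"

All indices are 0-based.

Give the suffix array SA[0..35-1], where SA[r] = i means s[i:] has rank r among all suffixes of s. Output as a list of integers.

[0, 26, 2, 14, 34, 1, 33, 31, 4, 17, 7, 23, 18, 8, 24, 13, 19, 10, 27, 6, 21, 32, 3, 16, 5, 12, 9, 20, 11, 28, 25, 30, 22, 15, 29]

rank | idx | suffix
   0 |   0 | abafbfeccgdggdahfccdgehcchadghhbfbb
   1 |  26 | adghhbfbb
   2 |   2 | afbfeccgdggdahfccdgehcchadghhbfbb
   3 |  14 | ahfccdgehcchadghhbfbb
   4 |  34 | b
   5 |   1 | bafbfeccgdggdahfccdgehcchadghhbfbb
   6 |  33 | bb
   7 |  31 | bfbb
   8 |   4 | bfeccgdggdahfccdgehcchadghhbfbb
   9 |  17 | ccdgehcchadghhbfbb
  10 |   7 | ccgdggdahfccdgehcchadghhbfbb
  11 |  23 | cchadghhbfbb
  12 |  18 | cdgehcchadghhbfbb
  13 |   8 | cgdggdahfccdgehcchadghhbfbb
  14 |  24 | chadghhbfbb
  15 |  13 | dahfccdgehcchadghhbfbb
  16 |  19 | dgehcchadghhbfbb
  17 |  10 | dggdahfccdgehcchadghhbfbb
  18 |  27 | dghhbfbb
  19 |   6 | eccgdggdahfccdgehcchadghhbfbb
  20 |  21 | ehcchadghhbfbb
  21 |  32 | fbb
  22 |   3 | fbfeccgdggdahfccdgehcchadghhbfbb
  23 |  16 | fccdgehcchadghhbfbb
  24 |   5 | feccgdggdahfccdgehcchadghhbfbb
  25 |  12 | gdahfccdgehcchadghhbfbb
  26 |   9 | gdggdahfccdgehcchadghhbfbb
  27 |  20 | gehcchadghhbfbb
  28 |  11 | ggdahfccdgehcchadghhbfbb
  29 |  28 | ghhbfbb
  30 |  25 | hadghhbfbb
  31 |  30 | hbfbb
  32 |  22 | hcchadghhbfbb
  33 |  15 | hfccdgehcchadghhbfbb
  34 |  29 | hhbfbb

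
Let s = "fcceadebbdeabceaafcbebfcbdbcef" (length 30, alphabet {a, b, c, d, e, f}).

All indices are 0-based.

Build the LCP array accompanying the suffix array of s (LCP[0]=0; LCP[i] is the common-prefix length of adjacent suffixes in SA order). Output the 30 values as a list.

rank→(start, suffix):
  0 → (15, 'aafcbebfcbdbcef')
  1 → (11, 'abceaafcbebfcbdbcef')
  2 → (4, 'adebbdeabceaafcbebfcbdbcef')
  3 → (16, 'afcbebfcbdbcef')
  4 → (7, 'bbdeabceaafcbebfcbdbcef')
  5 → (12, 'bceaafcbebfcbdbcef')
  6 → (26, 'bcef')
  7 → (24, 'bdbcef')
  8 → (8, 'bdeabceaafcbebfcbdbcef')
  9 → (19, 'bebfcbdbcef')
  10 → (21, 'bfcbdbcef')
  11 → (23, 'cbdbcef')
  12 → (18, 'cbebfcbdbcef')
  13 → (1, 'cceadebbdeabceaafcbebfcbdbcef')
  14 → (13, 'ceaafcbebfcbdbcef')
  15 → (2, 'ceadebbdeabceaafcbebfcbdbcef')
  16 → (27, 'cef')
  17 → (25, 'dbcef')
  18 → (9, 'deabceaafcbebfcbdbcef')
  19 → (5, 'debbdeabceaafcbebfcbdbcef')
  20 → (14, 'eaafcbebfcbdbcef')
  21 → (10, 'eabceaafcbebfcbdbcef')
  22 → (3, 'eadebbdeabceaafcbebfcbdbcef')
  23 → (6, 'ebbdeabceaafcbebfcbdbcef')
  24 → (20, 'ebfcbdbcef')
  25 → (28, 'ef')
  26 → (29, 'f')
  27 → (22, 'fcbdbcef')
  28 → (17, 'fcbebfcbdbcef')
  29 → (0, 'fcceadebbdeabceaafcbebfcbdbcef')

SA = [15, 11, 4, 16, 7, 12, 26, 24, 8, 19, 21, 23, 18, 1, 13, 2, 27, 25, 9, 5, 14, 10, 3, 6, 20, 28, 29, 22, 17, 0]
i: (SA[i-1],SA[i]) lcp shared
  1: (15,11) 1 'a'
  2: (11,4) 1 'a'
  3: (4,16) 1 'a'
  4: (16,7) 0 ''
  5: (7,12) 1 'b'
  6: (12,26) 3 'bce'
  7: (26,24) 1 'b'
  8: (24,8) 2 'bd'
  9: (8,19) 1 'b'
  10: (19,21) 1 'b'
  11: (21,23) 0 ''
  12: (23,18) 2 'cb'
  13: (18,1) 1 'c'
  14: (1,13) 1 'c'
  15: (13,2) 3 'cea'
  16: (2,27) 2 'ce'
  17: (27,25) 0 ''
  18: (25,9) 1 'd'
  19: (9,5) 2 'de'
  20: (5,14) 0 ''
  21: (14,10) 2 'ea'
  22: (10,3) 2 'ea'
  23: (3,6) 1 'e'
  24: (6,20) 2 'eb'
  25: (20,28) 1 'e'
  26: (28,29) 0 ''
  27: (29,22) 1 'f'
  28: (22,17) 3 'fcb'
  29: (17,0) 2 'fc'

[0, 1, 1, 1, 0, 1, 3, 1, 2, 1, 1, 0, 2, 1, 1, 3, 2, 0, 1, 2, 0, 2, 2, 1, 2, 1, 0, 1, 3, 2]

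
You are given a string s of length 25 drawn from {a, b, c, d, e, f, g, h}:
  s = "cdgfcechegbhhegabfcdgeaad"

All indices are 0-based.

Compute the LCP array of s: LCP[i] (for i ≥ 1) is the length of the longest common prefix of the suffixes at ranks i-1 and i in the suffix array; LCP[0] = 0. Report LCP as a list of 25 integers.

rank | idx | suffix
   0 |  22 | aad
   1 |  15 | abfcdgeaad
   2 |  23 | ad
   3 |  16 | bfcdgeaad
   4 |  10 | bhhegabfcdgeaad
   5 |  18 | cdgeaad
   6 |   0 | cdgfcechegbhhegabfcdgeaad
   7 |   4 | cechegbhhegabfcdgeaad
   8 |   6 | chegbhhegabfcdgeaad
   9 |  24 | d
  10 |  19 | dgeaad
  11 |   1 | dgfcechegbhhegabfcdgeaad
  12 |  21 | eaad
  13 |   5 | echegbhhegabfcdgeaad
  14 |  13 | egabfcdgeaad
  15 |   8 | egbhhegabfcdgeaad
  16 |  17 | fcdgeaad
  17 |   3 | fcechegbhhegabfcdgeaad
  18 |  14 | gabfcdgeaad
  19 |   9 | gbhhegabfcdgeaad
  20 |  20 | geaad
  21 |   2 | gfcechegbhhegabfcdgeaad
  22 |  12 | hegabfcdgeaad
  23 |   7 | hegbhhegabfcdgeaad
  24 |  11 | hhegabfcdgeaad

SA = [22, 15, 23, 16, 10, 18, 0, 4, 6, 24, 19, 1, 21, 5, 13, 8, 17, 3, 14, 9, 20, 2, 12, 7, 11]
rank  pair      lcp
   1  s[22:],s[15:]  1  'a'
   2  s[15:],s[23:]  1  'a'
   3  s[23:],s[16:]  0  ''
   4  s[16:],s[10:]  1  'b'
   5  s[10:],s[18:]  0  ''
   6  s[18:],s[0:]  3  'cdg'
   7  s[0:],s[4:]  1  'c'
   8  s[4:],s[6:]  1  'c'
   9  s[6:],s[24:]  0  ''
  10  s[24:],s[19:]  1  'd'
  11  s[19:],s[1:]  2  'dg'
  12  s[1:],s[21:]  0  ''
  13  s[21:],s[5:]  1  'e'
  14  s[5:],s[13:]  1  'e'
  15  s[13:],s[8:]  2  'eg'
  16  s[8:],s[17:]  0  ''
  17  s[17:],s[3:]  2  'fc'
  18  s[3:],s[14:]  0  ''
  19  s[14:],s[9:]  1  'g'
  20  s[9:],s[20:]  1  'g'
  21  s[20:],s[2:]  1  'g'
  22  s[2:],s[12:]  0  ''
  23  s[12:],s[7:]  3  'heg'
  24  s[7:],s[11:]  1  'h'

[0, 1, 1, 0, 1, 0, 3, 1, 1, 0, 1, 2, 0, 1, 1, 2, 0, 2, 0, 1, 1, 1, 0, 3, 1]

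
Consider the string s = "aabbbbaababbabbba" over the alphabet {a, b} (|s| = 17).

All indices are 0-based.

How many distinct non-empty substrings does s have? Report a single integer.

rank | idx | suffix
   0 |  16 | a
   1 |   6 | aababbabbba
   2 |   0 | aabbbbaababbabbba
   3 |   7 | ababbabbba
   4 |   9 | abbabbba
   5 |  12 | abbba
   6 |   1 | abbbbaababbabbba
   7 |  15 | ba
   8 |   5 | baababbabbba
   9 |   8 | babbabbba
  10 |  11 | babbba
  11 |  14 | bba
  12 |   4 | bbaababbabbba
  13 |  10 | bbabbba
  14 |  13 | bbba
  15 |   3 | bbbaababbabbba
  16 |   2 | bbbbaababbabbba

SA = [16, 6, 0, 7, 9, 12, 1, 15, 5, 8, 11, 14, 4, 10, 13, 3, 2]
i: (SA[i-1],SA[i]) lcp shared
  1: (16,6) 1 'a'
  2: (6,0) 3 'aab'
  3: (0,7) 1 'a'
  4: (7,9) 2 'ab'
  5: (9,12) 3 'abb'
  6: (12,1) 4 'abbb'
  7: (1,15) 0 ''
  8: (15,5) 2 'ba'
  9: (5,8) 2 'ba'
  10: (8,11) 4 'babb'
  11: (11,14) 1 'b'
  12: (14,4) 3 'bba'
  13: (4,10) 3 'bba'
  14: (10,13) 2 'bb'
  15: (13,3) 4 'bbba'
  16: (3,2) 3 'bbb'

n(n+1)/2 = 17·18/2 = 153
Σ LCP = 0 + 1 + 3 + 1 + 2 + 3 + 4 + 0 + 2 + 2 + 4 + 1 + 3 + 3 + 2 + 4 + 3 = 38
distinct = 153 − 38 = 115

115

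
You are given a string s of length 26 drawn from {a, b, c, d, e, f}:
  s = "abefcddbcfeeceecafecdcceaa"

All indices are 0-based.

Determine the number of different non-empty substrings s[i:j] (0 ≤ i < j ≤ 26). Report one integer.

rank | idx | suffix
   0 |  25 | a
   1 |  24 | aa
   2 |   0 | abefcddbcfeeceecafecdcceaa
   3 |  16 | afecdcceaa
   4 |   7 | bcfeeceecafecdcceaa
   5 |   1 | befcddbcfeeceecafecdcceaa
   6 |  15 | cafecdcceaa
   7 |  21 | cceaa
   8 |  19 | cdcceaa
   9 |   4 | cddbcfeeceecafecdcceaa
  10 |  22 | ceaa
  11 |  12 | ceecafecdcceaa
  12 |   8 | cfeeceecafecdcceaa
  13 |   6 | dbcfeeceecafecdcceaa
  14 |  20 | dcceaa
  15 |   5 | ddbcfeeceecafecdcceaa
  16 |  23 | eaa
  17 |  14 | ecafecdcceaa
  18 |  18 | ecdcceaa
  19 |  11 | eceecafecdcceaa
  20 |  13 | eecafecdcceaa
  21 |  10 | eeceecafecdcceaa
  22 |   2 | efcddbcfeeceecafecdcceaa
  23 |   3 | fcddbcfeeceecafecdcceaa
  24 |  17 | fecdcceaa
  25 |   9 | feeceecafecdcceaa

SA = [25, 24, 0, 16, 7, 1, 15, 21, 19, 4, 22, 12, 8, 6, 20, 5, 23, 14, 18, 11, 13, 10, 2, 3, 17, 9]
[i] adj suffixes → lcp
  [1] 25/24 → 1 ('a')
  [2] 24/0 → 1 ('a')
  [3] 0/16 → 1 ('a')
  [4] 16/7 → 0 ('')
  [5] 7/1 → 1 ('b')
  [6] 1/15 → 0 ('')
  [7] 15/21 → 1 ('c')
  [8] 21/19 → 1 ('c')
  [9] 19/4 → 2 ('cd')
  [10] 4/22 → 1 ('c')
  [11] 22/12 → 2 ('ce')
  [12] 12/8 → 1 ('c')
  [13] 8/6 → 0 ('')
  [14] 6/20 → 1 ('d')
  [15] 20/5 → 1 ('d')
  [16] 5/23 → 0 ('')
  [17] 23/14 → 1 ('e')
  [18] 14/18 → 2 ('ec')
  [19] 18/11 → 2 ('ec')
  [20] 11/13 → 1 ('e')
  [21] 13/10 → 3 ('eec')
  [22] 10/2 → 1 ('e')
  [23] 2/3 → 0 ('')
  [24] 3/17 → 1 ('f')
  [25] 17/9 → 2 ('fe')

n(n+1)/2 = 26·27/2 = 351
Σ LCP = 0 + 1 + 1 + 1 + 0 + 1 + 0 + 1 + 1 + 2 + 1 + 2 + 1 + 0 + 1 + 1 + 0 + 1 + 2 + 2 + 1 + 3 + 1 + 0 + 1 + 2 = 27
distinct = 351 − 27 = 324

324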